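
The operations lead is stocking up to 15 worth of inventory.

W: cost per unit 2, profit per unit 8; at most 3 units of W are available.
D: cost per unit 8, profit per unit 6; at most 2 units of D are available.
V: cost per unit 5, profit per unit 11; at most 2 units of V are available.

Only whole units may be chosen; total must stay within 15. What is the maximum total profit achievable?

38

3×W and 1×V: cost 11 ≤ 15, profit 3·8 + 1·11 = 35.
2×W and 2×V: cost 14 ≤ 15, profit 2·8 + 2·11 = 38.
Best is 38.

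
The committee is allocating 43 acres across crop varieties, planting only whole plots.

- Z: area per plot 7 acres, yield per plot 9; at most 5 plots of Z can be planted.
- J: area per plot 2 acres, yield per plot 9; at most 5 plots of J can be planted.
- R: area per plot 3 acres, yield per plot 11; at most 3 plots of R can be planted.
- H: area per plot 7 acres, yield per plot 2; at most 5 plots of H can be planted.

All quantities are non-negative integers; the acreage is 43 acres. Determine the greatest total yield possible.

Take 3×Z, 5×J, and 3×R: area 40 ≤ 43, yield 3·9 + 5·9 + 3·11 = 105.
J has the best ratio (9/2) and is taken to its limit of 5; remaining capacity is filled optimally with the others.

105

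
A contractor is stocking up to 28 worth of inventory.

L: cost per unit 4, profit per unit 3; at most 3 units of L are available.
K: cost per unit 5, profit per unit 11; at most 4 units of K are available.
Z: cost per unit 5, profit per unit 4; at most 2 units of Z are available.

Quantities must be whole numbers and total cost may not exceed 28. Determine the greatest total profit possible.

Take 2×L and 4×K: cost 28 ≤ 28, profit 2·3 + 4·11 = 50.
K has the best ratio (11/5) and is taken to its limit of 4; remaining capacity is filled optimally with the others.

50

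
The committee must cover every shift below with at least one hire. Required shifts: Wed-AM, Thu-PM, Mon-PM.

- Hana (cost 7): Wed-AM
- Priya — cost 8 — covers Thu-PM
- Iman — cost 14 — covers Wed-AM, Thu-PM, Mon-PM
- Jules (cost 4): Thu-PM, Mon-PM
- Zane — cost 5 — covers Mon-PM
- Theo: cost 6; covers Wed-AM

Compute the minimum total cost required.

Choose Jules and Theo: together they cover Wed-AM, Thu-PM, Mon-PM — every shift.
Total cost: 4 + 6 = 10.

10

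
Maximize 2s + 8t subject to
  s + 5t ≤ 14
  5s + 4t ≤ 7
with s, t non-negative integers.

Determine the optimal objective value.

8

Relaxing integrality, the LP optimum is 14.00 at (s,t) = (0, 1.75), which is not an integer point.
(s,t)=(0,1): 1·0+5·1=5≤14, 5·0+4·1=4≤7, objective 8.
(s,t)=(1,0): 1·1+5·0=1≤14, 5·1+4·0=5≤7, objective 2.
The best lattice point is (0,1), giving 8.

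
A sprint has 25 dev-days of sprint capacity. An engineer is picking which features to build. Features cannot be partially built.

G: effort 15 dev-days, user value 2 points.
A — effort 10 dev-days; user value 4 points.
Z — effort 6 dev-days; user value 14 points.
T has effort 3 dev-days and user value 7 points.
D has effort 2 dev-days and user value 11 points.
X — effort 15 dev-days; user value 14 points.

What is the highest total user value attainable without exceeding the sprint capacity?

Z + D + X: effort 6 + 2 + 15 = 23 ≤ 25, user value 14 + 11 + 14 = 39.
A + Z + T + D: effort 10 + 6 + 3 + 2 = 21 ≤ 25, user value 4 + 14 + 7 + 11 = 36.
Z + T + X: effort 6 + 3 + 15 = 24 ≤ 25, user value 14 + 7 + 14 = 35.
Best is Z, D, and X with total user value 39.

39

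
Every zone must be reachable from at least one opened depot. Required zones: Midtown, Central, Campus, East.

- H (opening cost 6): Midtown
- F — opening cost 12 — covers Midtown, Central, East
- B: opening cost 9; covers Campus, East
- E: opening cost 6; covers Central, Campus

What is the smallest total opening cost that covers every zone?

Choose F and E: together they cover Midtown, Central, Campus, East — every zone.
Total opening cost: 12 + 6 = 18.

18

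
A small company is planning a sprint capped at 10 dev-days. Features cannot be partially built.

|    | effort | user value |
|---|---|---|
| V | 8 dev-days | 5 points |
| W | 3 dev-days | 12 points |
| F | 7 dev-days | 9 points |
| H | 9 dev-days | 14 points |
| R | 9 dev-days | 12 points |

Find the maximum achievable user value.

Treat it as a binary knapsack problem.
W: effort 3 ≤ 10, user value 12.
W + F: effort 3 + 7 = 10 ≤ 10, user value 12 + 9 = 21.
H: effort 9 ≤ 10, user value 14.
Best is W and F with total user value 21.

21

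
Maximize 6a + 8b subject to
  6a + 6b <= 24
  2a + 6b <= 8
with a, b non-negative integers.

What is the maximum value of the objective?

24

(a,b)=(4,0) is feasible, giving 24.
(a,b)=(3,0) is feasible, giving 18.
No feasible integer point exceeds 24.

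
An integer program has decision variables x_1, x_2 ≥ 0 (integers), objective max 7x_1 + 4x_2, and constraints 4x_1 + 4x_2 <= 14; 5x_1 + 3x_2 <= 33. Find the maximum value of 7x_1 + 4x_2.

Relaxing integrality, the LP optimum is 24.50 at (x_1,x_2) = (3.5, 0), which is not an integer point.
(x_1,x_2)=(3,0): 4·3+4·0=12≤14, 5·3+3·0=15≤33, objective 21.
(x_1,x_2)=(2,1): 4·2+4·1=12≤14, 5·2+3·1=13≤33, objective 18.
(x_1,x_2)=(2,0): 4·2+4·0=8≤14, 5·2+3·0=10≤33, objective 14.
The best lattice point is (3,0), giving 21.

21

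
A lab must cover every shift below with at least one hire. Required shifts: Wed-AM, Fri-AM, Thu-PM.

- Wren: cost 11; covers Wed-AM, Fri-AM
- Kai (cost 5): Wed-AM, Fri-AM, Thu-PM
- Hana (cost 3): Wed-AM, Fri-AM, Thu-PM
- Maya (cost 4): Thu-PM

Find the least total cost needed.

3

Hana alone covers Wed-AM, Fri-AM, Thu-PM — every shift.
Total cost: 3.
No cover costs less than 3.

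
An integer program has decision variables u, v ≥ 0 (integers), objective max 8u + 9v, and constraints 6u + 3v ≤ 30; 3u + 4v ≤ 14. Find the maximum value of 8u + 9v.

34

(u,v)=(2,2) is feasible, giving 34.
(u,v)=(3,1) is feasible, giving 33.
(u,v)=(4,0) is feasible, giving 32.
(u,v)=(1,2) is feasible, giving 26.
No feasible integer point exceeds 34.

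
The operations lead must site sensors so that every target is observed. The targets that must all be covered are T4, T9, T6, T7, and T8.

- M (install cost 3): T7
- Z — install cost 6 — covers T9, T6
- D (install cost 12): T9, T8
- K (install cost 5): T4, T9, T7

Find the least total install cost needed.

Choose Z, D, and K: together they cover T4, T9, T6, T7, T8 — every target.
Total install cost: 6 + 12 + 5 = 23.
No cover costs less than 23.

23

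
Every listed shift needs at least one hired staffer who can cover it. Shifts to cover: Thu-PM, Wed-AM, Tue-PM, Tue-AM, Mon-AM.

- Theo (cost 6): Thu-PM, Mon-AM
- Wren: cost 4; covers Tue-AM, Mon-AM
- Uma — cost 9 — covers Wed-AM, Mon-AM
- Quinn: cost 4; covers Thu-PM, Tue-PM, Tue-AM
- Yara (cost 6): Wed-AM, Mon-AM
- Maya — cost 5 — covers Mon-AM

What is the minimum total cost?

Choose Quinn and Yara: together they cover Thu-PM, Wed-AM, Tue-PM, Tue-AM, Mon-AM — every shift.
Total cost: 4 + 6 = 10.
No cover costs less than 10.

10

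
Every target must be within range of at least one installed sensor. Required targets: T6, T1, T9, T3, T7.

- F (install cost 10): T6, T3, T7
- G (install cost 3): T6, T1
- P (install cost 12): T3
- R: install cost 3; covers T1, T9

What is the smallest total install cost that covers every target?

13

The greedy cost-per-new-target heuristic would pick G, R, and F for 16, but a cheaper cover exists.
Choose F and R: together they cover T6, T1, T9, T3, T7 — every target.
Total install cost: 10 + 3 = 13.
No cover costs less than 13.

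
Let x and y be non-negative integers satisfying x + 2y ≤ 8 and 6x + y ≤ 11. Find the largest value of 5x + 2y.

11

The continuous relaxation peaks at (1.27, 3.36) with value 13.09; rounding to a feasible lattice point costs some objective.
(x,y)=(1,3): 1·1+2·3=7≤8, 6·1+1·3=9≤11, objective 11.
(x,y)=(1,2): 1·1+2·2=5≤8, 6·1+1·2=8≤11, objective 9.
(x,y)=(0,4): 1·0+2·4=8≤8, 6·0+1·4=4≤11, objective 8.
(x,y)=(0,3): 1·0+2·3=6≤8, 6·0+1·3=3≤11, objective 6.
The best lattice point is (1,3), giving 11.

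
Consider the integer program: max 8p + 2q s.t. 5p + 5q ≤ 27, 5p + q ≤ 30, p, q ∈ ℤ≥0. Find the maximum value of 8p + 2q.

40

Relaxing integrality, the LP optimum is 43.20 at (p,q) = (5.4, 0), which is not an integer point.
(p,q)=(5,0): 5·5+5·0=25≤27, 5·5+1·0=25≤30, objective 40.
(p,q)=(4,1): 5·4+5·1=25≤27, 5·4+1·1=21≤30, objective 34.
(p,q)=(4,0): 5·4+5·0=20≤27, 5·4+1·0=20≤30, objective 32.
The best lattice point is (5,0), giving 40.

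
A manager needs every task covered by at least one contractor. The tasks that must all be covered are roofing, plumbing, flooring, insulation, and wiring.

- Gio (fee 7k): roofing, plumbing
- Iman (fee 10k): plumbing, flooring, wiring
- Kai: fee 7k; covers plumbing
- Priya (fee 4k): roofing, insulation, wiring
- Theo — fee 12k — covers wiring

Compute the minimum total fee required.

14

Choose Iman and Priya: together they cover roofing, plumbing, flooring, insulation, wiring — every task.
Total fee: 10 + 4 = 14.
No cover costs less than 14.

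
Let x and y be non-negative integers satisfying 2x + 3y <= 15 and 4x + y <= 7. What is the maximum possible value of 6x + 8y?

(x,y)=(0,5): 2·0+3·5=15≤15, 4·0+1·5=5≤7, objective 40.
(x,y)=(0,4): 2·0+3·4=12≤15, 4·0+1·4=4≤7, objective 32.
The best lattice point is (0,5), giving 40.

40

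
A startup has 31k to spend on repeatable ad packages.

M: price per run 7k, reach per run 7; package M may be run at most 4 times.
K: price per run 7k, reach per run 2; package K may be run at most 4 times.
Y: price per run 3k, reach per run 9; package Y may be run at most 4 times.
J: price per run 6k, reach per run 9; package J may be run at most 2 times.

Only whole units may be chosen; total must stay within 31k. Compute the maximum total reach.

61

Y has the best ratio (9/3); taking only Y gives at most 4×9 = 36 (stopped by the supply cap of 4).
Mixing does better — 1×M, 4×Y, and 2×J: price 31 ≤ 31, reach 1·7 + 4·9 + 2·9 = 61.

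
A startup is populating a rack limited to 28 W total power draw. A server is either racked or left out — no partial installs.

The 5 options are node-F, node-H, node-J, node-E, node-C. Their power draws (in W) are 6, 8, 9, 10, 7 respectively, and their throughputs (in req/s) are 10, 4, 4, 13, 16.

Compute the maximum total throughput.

This is a 0-1 knapsack instance.
Allowing fractional choices, the relaxed optimum would be about 41.5, but servers are indivisible.
node-F + node-E + node-C: power draw 6 + 10 + 7 = 23 ≤ 28, throughput 10 + 13 + 16 = 39.
node-H + node-E + node-C: power draw 8 + 10 + 7 = 25 ≤ 28, throughput 4 + 13 + 16 = 33.
Best is node-F, node-E, and node-C with total throughput 39.

39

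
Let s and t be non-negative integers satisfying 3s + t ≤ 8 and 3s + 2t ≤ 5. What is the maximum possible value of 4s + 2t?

(s,t)=(1,1): 3·1+1·1=4≤8, 3·1+2·1=5≤5, objective 6.
(s,t)=(0,2): 3·0+1·2=2≤8, 3·0+2·2=4≤5, objective 4.
(s,t)=(1,0): 3·1+1·0=3≤8, 3·1+2·0=3≤5, objective 4.
Maximum is 6 at (s,t)=(1,1).

6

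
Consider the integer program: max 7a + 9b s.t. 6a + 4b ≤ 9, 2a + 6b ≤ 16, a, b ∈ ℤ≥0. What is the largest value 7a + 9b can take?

The continuous relaxation peaks at (0, 2.25) with value 20.25; rounding to a feasible lattice point costs some objective.
(a,b)=(0,2): 6·0+4·2=8≤9, 2·0+6·2=12≤16, objective 18.
(a,b)=(0,1): 6·0+4·1=4≤9, 2·0+6·1=6≤16, objective 9.
Maximum is 18 at (a,b)=(0,2).

18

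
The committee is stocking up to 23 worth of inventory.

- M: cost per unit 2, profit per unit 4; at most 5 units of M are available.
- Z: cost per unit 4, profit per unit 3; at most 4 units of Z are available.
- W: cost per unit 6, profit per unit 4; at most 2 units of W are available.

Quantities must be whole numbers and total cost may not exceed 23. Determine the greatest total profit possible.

5×M and 2×W: cost 22 ≤ 23, profit 5·4 + 2·4 = 28.
5×M and 3×Z: cost 22 ≤ 23, profit 5·4 + 3·3 = 29.
Best is 29.

29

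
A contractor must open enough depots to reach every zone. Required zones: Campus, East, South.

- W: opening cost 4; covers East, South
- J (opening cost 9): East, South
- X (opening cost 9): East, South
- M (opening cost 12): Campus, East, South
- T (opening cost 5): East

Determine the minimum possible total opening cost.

This is a weighted set-cover instance.
M alone covers Campus, East, South — every zone.
Total opening cost: 12.

12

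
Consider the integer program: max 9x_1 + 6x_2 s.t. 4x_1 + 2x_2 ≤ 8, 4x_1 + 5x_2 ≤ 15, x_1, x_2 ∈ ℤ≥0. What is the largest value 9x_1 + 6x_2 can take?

21

Relaxing integrality, the LP optimum is 21.50 at (x_1,x_2) = (0.833, 2.33), which is not an integer point.
(x_1,x_2)=(1,2): 4·1+2·2=8≤8, 4·1+5·2=14≤15, objective 21.
(x_1,x_2)=(0,3): 4·0+2·3=6≤8, 4·0+5·3=15≤15, objective 18.
No feasible integer point exceeds 21.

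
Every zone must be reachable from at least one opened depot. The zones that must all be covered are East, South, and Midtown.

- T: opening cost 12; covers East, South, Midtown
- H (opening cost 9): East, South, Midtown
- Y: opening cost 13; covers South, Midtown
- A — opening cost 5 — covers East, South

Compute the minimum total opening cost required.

9

This is a weighted set-cover instance.
The greedy cost-per-new-zone heuristic would pick A and H for 14, but a cheaper cover exists.
H alone covers East, South, Midtown — every zone.
Total opening cost: 9.
No cover costs less than 9.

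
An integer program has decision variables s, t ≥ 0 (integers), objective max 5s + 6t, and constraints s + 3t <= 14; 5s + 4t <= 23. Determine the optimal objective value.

The continuous relaxation peaks at (1.18, 4.27) with value 31.55; rounding to a feasible lattice point costs some objective.
(s,t)=(1,4) is feasible, giving 29.
(s,t)=(2,3) is feasible, giving 28.
Maximum is 29 at (s,t)=(1,4).

29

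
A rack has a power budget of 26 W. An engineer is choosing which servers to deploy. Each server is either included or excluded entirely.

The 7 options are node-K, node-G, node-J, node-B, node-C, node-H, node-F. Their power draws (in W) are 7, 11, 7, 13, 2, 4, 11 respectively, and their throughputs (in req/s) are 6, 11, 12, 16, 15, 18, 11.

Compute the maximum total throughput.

node-G + node-J + node-C + node-H: power draw 11 + 7 + 2 + 4 = 24 ≤ 26, throughput 11 + 12 + 15 + 18 = 56.
node-J + node-C + node-H + node-F: power draw 7 + 2 + 4 + 11 = 24 ≤ 26, throughput 12 + 15 + 18 + 11 = 56.
node-J + node-B + node-C + node-H: power draw 7 + 13 + 2 + 4 = 26 ≤ 26, throughput 12 + 16 + 15 + 18 = 61.
Best is node-J, node-B, node-C, and node-H with total throughput 61.

61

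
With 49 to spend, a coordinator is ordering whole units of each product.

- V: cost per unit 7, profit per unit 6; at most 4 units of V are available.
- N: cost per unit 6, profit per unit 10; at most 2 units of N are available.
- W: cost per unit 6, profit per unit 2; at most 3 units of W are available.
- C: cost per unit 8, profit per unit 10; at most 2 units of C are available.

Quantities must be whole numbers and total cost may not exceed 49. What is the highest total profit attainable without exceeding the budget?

This is a bounded integer knapsack.
N has the best ratio (10/6); taking only N gives at most 2×10 = 20 (stopped by the supply cap of 2).
Mixing does better — 3×V, 2×N, and 2×C: cost 49 ≤ 49, profit 3·6 + 2·10 + 2·10 = 58.

58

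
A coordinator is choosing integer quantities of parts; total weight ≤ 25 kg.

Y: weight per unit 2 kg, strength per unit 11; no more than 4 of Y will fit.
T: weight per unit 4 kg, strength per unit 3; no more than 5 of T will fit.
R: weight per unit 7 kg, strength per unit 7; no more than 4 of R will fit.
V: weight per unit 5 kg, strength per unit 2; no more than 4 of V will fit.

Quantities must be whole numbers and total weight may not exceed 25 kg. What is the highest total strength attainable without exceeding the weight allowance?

58

Take 4×Y and 2×R: weight 22 ≤ 25, strength 4·11 + 2·7 = 58.
Y has the best ratio (11/2) and is taken to its limit of 4; remaining capacity is filled optimally with the others.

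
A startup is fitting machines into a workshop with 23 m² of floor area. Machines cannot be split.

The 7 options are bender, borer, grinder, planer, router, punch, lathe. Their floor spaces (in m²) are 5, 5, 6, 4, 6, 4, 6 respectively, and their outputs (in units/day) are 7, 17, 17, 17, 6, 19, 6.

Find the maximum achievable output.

70

Take borer, grinder, planer, and punch: floor space 5 + 6 + 4 + 4 = 19 ≤ 23, output 17 + 17 + 17 + 19 = 70.
No other feasible combination does better.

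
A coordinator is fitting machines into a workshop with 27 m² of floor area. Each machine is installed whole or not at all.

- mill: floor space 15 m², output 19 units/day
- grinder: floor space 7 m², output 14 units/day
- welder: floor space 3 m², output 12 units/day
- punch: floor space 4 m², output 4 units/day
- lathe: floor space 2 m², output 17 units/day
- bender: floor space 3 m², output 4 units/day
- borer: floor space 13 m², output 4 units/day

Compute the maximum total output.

62

This is an integer program with binary decision variables.
Take mill, grinder, welder, and lathe: floor space 15 + 7 + 3 + 2 = 27 ≤ 27, output 19 + 14 + 12 + 17 = 62.
No other feasible combination does better.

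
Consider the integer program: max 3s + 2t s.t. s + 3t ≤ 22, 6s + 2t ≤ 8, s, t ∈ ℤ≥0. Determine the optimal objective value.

(s,t)=(0,4): 1·0+3·4=12≤22, 6·0+2·4=8≤8, objective 8.
(s,t)=(0,3): 1·0+3·3=9≤22, 6·0+2·3=6≤8, objective 6.
Maximum is 8 at (s,t)=(0,4).

8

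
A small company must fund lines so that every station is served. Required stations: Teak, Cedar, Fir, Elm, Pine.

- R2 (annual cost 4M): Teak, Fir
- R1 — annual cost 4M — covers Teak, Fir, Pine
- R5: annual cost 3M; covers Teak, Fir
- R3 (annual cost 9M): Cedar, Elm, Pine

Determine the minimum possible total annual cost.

12

This is an integer covering problem.
Choose R5 and R3: together they cover Teak, Cedar, Fir, Elm, Pine — every station.
Total annual cost: 3 + 9 = 12.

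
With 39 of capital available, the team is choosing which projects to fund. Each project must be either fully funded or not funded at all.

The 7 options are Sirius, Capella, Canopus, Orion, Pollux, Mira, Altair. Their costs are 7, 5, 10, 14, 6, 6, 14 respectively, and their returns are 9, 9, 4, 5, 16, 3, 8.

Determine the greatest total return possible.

Sirius + Capella + Pollux + Mira + Altair: cost 7 + 5 + 6 + 6 + 14 = 38 ≤ 39, return 9 + 9 + 16 + 3 + 8 = 45.
Sirius + Capella + Pollux + Altair: cost 7 + 5 + 6 + 14 = 32 ≤ 39, return 9 + 9 + 16 + 8 = 42.
Best is Sirius, Capella, Pollux, Mira, and Altair with total return 45.

45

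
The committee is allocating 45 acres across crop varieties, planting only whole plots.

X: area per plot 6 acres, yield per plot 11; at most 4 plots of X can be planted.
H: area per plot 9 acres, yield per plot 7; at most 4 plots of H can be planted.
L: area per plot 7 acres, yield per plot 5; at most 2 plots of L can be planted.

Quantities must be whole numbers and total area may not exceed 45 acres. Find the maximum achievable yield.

This is a bounded integer knapsack.
X has the best ratio (11/6); taking only X gives at most 4×11 = 44 (stopped by the supply cap of 4).
Mixing does better — 4×X and 2×H: area 42 ≤ 45, yield 4·11 + 2·7 = 58.

58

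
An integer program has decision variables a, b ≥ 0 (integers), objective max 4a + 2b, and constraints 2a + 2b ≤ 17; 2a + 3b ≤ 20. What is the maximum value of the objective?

(a,b)=(8,0) is feasible, giving 32.
(a,b)=(7,1) is feasible, giving 30.
(a,b)=(7,0) is feasible, giving 28.
Maximum is 32 at (a,b)=(8,0).

32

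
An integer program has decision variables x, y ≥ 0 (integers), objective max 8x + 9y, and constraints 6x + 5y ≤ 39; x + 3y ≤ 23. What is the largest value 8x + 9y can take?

63

Relaxing integrality, the LP optimum is 69.77 at (x,y) = (0.154, 7.62), which is not an integer point.
(x,y)=(0,7): 6·0+5·7=35≤39, 1·0+3·7=21≤23, objective 63.
(x,y)=(1,6): 6·1+5·6=36≤39, 1·1+3·6=19≤23, objective 62.
(x,y)=(0,6): 6·0+5·6=30≤39, 1·0+3·6=18≤23, objective 54.
The best lattice point is (0,7), giving 63.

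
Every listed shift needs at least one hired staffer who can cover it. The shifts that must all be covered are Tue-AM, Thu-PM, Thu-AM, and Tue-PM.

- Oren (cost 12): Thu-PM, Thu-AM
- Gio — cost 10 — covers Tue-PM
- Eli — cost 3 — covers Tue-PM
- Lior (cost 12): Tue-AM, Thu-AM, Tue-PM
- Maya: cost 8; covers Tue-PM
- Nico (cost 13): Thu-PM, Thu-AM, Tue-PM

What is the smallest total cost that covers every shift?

This is an integer covering problem.
The greedy cost-per-new-shift heuristic would pick Eli, Oren, and Lior for 27, but a cheaper cover exists.
Choose Oren and Lior: together they cover Tue-AM, Thu-PM, Thu-AM, Tue-PM — every shift.
Total cost: 12 + 12 = 24.
No cover costs less than 24.

24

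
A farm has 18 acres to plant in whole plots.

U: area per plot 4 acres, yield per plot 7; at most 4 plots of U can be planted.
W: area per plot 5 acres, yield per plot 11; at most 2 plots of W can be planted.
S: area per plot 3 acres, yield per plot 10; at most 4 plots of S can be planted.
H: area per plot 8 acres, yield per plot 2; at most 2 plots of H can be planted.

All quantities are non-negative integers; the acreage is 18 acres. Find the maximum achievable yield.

51

1×W and 4×S: area 17 ≤ 18, yield 1·11 + 4·10 = 51.
1×U, 1×W, and 3×S: area 18 ≤ 18, yield 1·7 + 1·11 + 3·10 = 48.
Best is 51.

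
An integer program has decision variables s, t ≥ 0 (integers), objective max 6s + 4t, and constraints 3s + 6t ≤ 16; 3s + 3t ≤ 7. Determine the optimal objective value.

12

(s,t)=(2,0): 3·2+6·0=6≤16, 3·2+3·0=6≤7, objective 12.
(s,t)=(1,1): 3·1+6·1=9≤16, 3·1+3·1=6≤7, objective 10.
(s,t)=(1,0): 3·1+6·0=3≤16, 3·1+3·0=3≤7, objective 6.
The best lattice point is (2,0), giving 12.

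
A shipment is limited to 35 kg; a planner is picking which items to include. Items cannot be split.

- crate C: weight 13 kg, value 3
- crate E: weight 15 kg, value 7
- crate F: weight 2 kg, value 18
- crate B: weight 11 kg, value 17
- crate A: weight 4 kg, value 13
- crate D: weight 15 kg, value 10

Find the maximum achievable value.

58

Allowing fractional choices, the relaxed optimum would be about 59.4, but items are indivisible.
crate E + crate F + crate B + crate A: weight 15 + 2 + 11 + 4 = 32 ≤ 35, value 7 + 18 + 17 + 13 = 55.
crate F + crate B + crate A + crate D: weight 2 + 11 + 4 + 15 = 32 ≤ 35, value 18 + 17 + 13 + 10 = 58.
crate C + crate F + crate B + crate A: weight 13 + 2 + 11 + 4 = 30 ≤ 35, value 3 + 18 + 17 + 13 = 51.
Best is crate F, crate B, crate A, and crate D with total value 58.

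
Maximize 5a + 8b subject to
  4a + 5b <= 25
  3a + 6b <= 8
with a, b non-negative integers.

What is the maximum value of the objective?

(a,b)=(2,0): 4·2+5·0=8≤25, 3·2+6·0=6≤8, objective 10.
(a,b)=(1,0): 4·1+5·0=4≤25, 3·1+6·0=3≤8, objective 5.
No feasible integer point exceeds 10.

10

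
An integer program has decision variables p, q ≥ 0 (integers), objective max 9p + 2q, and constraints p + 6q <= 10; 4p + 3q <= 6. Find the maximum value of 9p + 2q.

9

(p,q)=(1,0) is feasible, giving 9.
(p,q)=(0,1) is feasible, giving 2.
(p,q)=(0,0) is feasible, giving 0.
Maximum is 9 at (p,q)=(1,0).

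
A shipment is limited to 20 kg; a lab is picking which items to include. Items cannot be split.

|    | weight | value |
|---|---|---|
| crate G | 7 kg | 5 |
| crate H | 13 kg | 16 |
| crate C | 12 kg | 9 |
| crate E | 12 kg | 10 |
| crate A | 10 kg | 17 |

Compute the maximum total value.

22

crate G + crate H: weight 7 + 13 = 20 ≤ 20, value 5 + 16 = 21.
crate G + crate A: weight 7 + 10 = 17 ≤ 20, value 5 + 17 = 22.
Best is crate G and crate A with total value 22.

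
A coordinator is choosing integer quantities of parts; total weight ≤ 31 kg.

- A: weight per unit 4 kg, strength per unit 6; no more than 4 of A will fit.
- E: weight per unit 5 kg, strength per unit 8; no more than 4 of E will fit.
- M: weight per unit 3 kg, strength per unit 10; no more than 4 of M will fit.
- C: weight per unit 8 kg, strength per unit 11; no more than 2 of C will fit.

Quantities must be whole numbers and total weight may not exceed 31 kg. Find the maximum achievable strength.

This is a bounded integer knapsack.
M has the best ratio (10/3); taking only M gives at most 4×10 = 40 (stopped by the supply cap of 4).
Mixing does better — 1×A, 3×E, and 4×M: weight 31 ≤ 31, strength 1·6 + 3·8 + 4·10 = 70.

70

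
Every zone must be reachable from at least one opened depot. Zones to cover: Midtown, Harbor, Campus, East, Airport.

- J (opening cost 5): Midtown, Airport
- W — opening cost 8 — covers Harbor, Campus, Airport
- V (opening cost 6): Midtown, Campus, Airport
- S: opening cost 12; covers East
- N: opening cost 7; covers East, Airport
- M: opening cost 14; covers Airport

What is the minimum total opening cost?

20

The greedy cost-per-new-zone heuristic would pick V, N, and W for 21, but a cheaper cover exists.
Choose J, W, and N: together they cover Midtown, Harbor, Campus, East, Airport — every zone.
Total opening cost: 5 + 8 + 7 = 20.
No cover costs less than 20.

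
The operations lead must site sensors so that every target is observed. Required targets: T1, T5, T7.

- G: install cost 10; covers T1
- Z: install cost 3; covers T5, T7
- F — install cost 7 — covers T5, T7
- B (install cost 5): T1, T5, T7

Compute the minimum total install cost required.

5

The greedy cost-per-new-target heuristic would pick Z and B for 8, but a cheaper cover exists.
B alone covers T1, T5, T7 — every target.
Total install cost: 5.
No cover costs less than 5.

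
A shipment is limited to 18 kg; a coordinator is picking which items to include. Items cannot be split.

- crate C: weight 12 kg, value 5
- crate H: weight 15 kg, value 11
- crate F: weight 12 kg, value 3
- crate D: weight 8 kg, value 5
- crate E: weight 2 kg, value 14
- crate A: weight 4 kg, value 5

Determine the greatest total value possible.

Allowing fractional choices, the relaxed optimum would be about 27.8, but items are indivisible.
crate C + crate E + crate A: weight 12 + 2 + 4 = 18 ≤ 18, value 5 + 14 + 5 = 24.
crate D + crate E + crate A: weight 8 + 2 + 4 = 14 ≤ 18, value 5 + 14 + 5 = 24.
crate H + crate E: weight 15 + 2 = 17 ≤ 18, value 11 + 14 = 25.
Best is crate H and crate E with total value 25.

25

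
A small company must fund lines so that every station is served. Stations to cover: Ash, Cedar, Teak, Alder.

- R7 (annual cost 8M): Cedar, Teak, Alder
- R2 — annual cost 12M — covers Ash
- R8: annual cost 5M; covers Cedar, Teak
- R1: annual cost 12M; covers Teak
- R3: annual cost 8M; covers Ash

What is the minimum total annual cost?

This is a weighted set-cover instance.
The greedy cost-per-new-station heuristic would pick R8, R7, and R3 for 21, but a cheaper cover exists.
Choose R7 and R3: together they cover Ash, Cedar, Teak, Alder — every station.
Total annual cost: 8 + 8 = 16.
No cover costs less than 16.

16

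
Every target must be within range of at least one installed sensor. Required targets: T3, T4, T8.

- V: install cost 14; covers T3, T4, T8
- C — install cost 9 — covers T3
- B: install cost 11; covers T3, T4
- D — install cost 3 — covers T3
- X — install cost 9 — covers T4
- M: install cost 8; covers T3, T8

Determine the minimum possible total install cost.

14

The greedy cost-per-new-target heuristic would pick D and V for 17, but a cheaper cover exists.
V alone covers T3, T4, T8 — every target.
Total install cost: 14.
No cover costs less than 14.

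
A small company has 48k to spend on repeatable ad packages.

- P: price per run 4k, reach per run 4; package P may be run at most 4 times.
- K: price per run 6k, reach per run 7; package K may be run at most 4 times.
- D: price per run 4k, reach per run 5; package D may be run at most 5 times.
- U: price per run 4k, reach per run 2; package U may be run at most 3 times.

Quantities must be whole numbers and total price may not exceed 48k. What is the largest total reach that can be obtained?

57

This is a bounded integer knapsack.
2×P, 4×K, and 4×D: price 48 ≤ 48, reach 2·4 + 4·7 + 4·5 = 56.
1×P, 4×K, and 5×D: price 48 ≤ 48, reach 1·4 + 4·7 + 5·5 = 57.
Best is 57.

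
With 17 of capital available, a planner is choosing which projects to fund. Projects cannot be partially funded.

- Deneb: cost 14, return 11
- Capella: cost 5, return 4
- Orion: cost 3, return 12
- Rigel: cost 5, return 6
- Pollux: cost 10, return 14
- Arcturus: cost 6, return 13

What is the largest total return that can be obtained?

31

Take Orion, Rigel, and Arcturus: cost 3 + 5 + 6 = 14 ≤ 17, return 12 + 6 + 13 = 31.
No other feasible combination does better.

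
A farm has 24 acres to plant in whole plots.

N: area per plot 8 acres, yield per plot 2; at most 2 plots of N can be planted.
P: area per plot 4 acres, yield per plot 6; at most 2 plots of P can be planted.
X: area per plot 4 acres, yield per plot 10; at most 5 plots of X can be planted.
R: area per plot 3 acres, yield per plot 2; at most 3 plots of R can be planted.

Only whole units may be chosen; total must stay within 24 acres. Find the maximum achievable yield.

5×X and 1×R: area 23 ≤ 24, yield 5·10 + 1·2 = 52.
1×P and 5×X: area 24 ≤ 24, yield 1·6 + 5·10 = 56.
Best is 56.

56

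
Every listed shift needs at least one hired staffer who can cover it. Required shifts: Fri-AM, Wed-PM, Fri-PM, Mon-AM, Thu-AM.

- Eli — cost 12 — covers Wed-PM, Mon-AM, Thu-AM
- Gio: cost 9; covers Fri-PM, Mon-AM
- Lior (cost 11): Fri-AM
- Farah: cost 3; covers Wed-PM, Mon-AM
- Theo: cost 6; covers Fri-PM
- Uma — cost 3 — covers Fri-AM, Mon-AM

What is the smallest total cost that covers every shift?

21

Choose Eli, Theo, and Uma: together they cover Fri-AM, Wed-PM, Fri-PM, Mon-AM, Thu-AM — every shift.
Total cost: 12 + 6 + 3 = 21.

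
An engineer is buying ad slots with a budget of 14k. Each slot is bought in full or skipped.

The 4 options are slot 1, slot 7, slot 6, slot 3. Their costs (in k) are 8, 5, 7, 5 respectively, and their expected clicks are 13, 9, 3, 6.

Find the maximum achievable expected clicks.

22

slot 1 + slot 3: cost 8 + 5 = 13 ≤ 14, expected clicks 13 + 6 = 19.
slot 1 + slot 7: cost 8 + 5 = 13 ≤ 14, expected clicks 13 + 9 = 22.
Best is slot 1 and slot 7 with total expected clicks 22.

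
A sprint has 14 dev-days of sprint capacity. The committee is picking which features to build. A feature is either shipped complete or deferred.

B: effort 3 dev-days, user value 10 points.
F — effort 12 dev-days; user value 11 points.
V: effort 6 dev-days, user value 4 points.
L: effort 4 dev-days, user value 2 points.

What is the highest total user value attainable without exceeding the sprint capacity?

Allowing fractional choices, the relaxed optimum would be about 20.1, but features are indivisible.
B + V + L: effort 3 + 6 + 4 = 13 ≤ 14, user value 10 + 4 + 2 = 16.
B + V: effort 3 + 6 = 9 ≤ 14, user value 10 + 4 = 14.
Best is B, V, and L with total user value 16.

16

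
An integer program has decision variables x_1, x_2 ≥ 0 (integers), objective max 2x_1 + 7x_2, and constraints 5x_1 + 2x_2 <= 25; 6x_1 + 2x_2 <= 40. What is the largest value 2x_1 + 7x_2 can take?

(x_1,x_2)=(0,12): 5·0+2·12=24≤25, 6·0+2·12=24≤40, objective 84.
(x_1,x_2)=(0,11): 5·0+2·11=22≤25, 6·0+2·11=22≤40, objective 77.
Maximum is 84 at (x_1,x_2)=(0,12).

84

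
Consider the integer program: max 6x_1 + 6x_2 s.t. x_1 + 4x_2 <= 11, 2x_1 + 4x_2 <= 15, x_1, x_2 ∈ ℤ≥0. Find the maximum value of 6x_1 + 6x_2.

The continuous relaxation peaks at (7.5, 0) with value 45.00; rounding to a feasible lattice point costs some objective.
(x_1,x_2)=(7,0): 1·7+4·0=7≤11, 2·7+4·0=14≤15, objective 42.
(x_1,x_2)=(6,0): 1·6+4·0=6≤11, 2·6+4·0=12≤15, objective 36.
Maximum is 42 at (x_1,x_2)=(7,0).

42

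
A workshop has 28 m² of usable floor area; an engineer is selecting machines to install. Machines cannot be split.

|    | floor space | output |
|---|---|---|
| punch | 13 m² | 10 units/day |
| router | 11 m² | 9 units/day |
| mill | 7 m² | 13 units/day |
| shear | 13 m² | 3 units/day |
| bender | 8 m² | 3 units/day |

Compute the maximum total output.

Take punch, mill, and bender: floor space 13 + 7 + 8 = 28 ≤ 28, output 10 + 13 + 3 = 26.
No other feasible combination does better.

26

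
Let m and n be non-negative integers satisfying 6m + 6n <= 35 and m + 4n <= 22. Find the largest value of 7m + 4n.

35

(m,n)=(5,0): 6·5+6·0=30≤35, 1·5+4·0=5≤22, objective 35.
(m,n)=(4,1): 6·4+6·1=30≤35, 1·4+4·1=8≤22, objective 32.
(m,n)=(4,0): 6·4+6·0=24≤35, 1·4+4·0=4≤22, objective 28.
Maximum is 35 at (m,n)=(5,0).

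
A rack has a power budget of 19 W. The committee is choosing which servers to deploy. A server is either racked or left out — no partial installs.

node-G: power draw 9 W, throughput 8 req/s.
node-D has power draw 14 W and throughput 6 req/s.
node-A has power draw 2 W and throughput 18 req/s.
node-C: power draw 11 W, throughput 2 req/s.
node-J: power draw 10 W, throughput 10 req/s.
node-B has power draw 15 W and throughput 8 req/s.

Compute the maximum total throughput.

Take node-A and node-J: power draw 2 + 10 = 12 ≤ 19, throughput 18 + 10 = 28.
No other feasible combination does better.

28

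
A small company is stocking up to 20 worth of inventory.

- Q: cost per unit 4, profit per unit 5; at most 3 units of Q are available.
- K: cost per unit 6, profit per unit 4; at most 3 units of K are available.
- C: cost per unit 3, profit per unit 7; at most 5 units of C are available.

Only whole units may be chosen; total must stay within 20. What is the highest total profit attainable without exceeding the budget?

40

2×Q and 4×C: cost 20 ≤ 20, profit 2·5 + 4·7 = 38.
1×Q and 5×C: cost 19 ≤ 20, profit 1·5 + 5·7 = 40.
Best is 40.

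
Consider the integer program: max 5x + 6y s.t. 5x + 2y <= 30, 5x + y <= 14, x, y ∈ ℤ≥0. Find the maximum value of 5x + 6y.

(x,y)=(0,14): 5·0+2·14=28≤30, 5·0+1·14=14≤14, objective 84.
(x,y)=(0,13): 5·0+2·13=26≤30, 5·0+1·13=13≤14, objective 78.
No feasible integer point exceeds 84.

84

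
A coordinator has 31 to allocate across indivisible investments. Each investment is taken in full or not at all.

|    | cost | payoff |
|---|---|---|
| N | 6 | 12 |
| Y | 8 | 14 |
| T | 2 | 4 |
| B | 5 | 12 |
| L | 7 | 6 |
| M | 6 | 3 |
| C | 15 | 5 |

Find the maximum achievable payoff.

48

Take N, Y, T, B, and L: cost 6 + 8 + 2 + 5 + 7 = 28 ≤ 31, payoff 12 + 14 + 4 + 12 + 6 = 48.
No other feasible combination does better.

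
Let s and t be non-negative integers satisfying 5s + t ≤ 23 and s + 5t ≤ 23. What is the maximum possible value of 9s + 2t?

42

(s,t)=(4,3): 5·4+1·3=23≤23, 1·4+5·3=19≤23, objective 42.
(s,t)=(4,2): 5·4+1·2=22≤23, 1·4+5·2=14≤23, objective 40.
The best lattice point is (4,3), giving 42.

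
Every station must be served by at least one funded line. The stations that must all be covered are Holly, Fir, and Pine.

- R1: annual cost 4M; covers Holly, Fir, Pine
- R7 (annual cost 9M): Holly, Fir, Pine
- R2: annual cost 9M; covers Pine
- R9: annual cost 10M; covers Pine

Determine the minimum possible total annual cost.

4

R1 alone covers Holly, Fir, Pine — every station.
Total annual cost: 4.
No cover costs less than 4.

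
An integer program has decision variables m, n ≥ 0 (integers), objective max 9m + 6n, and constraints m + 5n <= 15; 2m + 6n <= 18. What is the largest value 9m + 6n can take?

(m,n)=(9,0): 1·9+5·0=9≤15, 2·9+6·0=18≤18, objective 81.
(m,n)=(8,0): 1·8+5·0=8≤15, 2·8+6·0=16≤18, objective 72.
Maximum is 81 at (m,n)=(9,0).

81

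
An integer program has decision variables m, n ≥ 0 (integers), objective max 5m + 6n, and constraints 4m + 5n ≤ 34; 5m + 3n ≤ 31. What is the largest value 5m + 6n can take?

Relaxing integrality, the LP optimum is 41.62 at (m,n) = (4.08, 3.54), which is not an integer point.
(m,n)=(1,6): 4·1+5·6=34≤34, 5·1+3·6=23≤31, objective 41.
(m,n)=(2,5): 4·2+5·5=33≤34, 5·2+3·5=25≤31, objective 40.
(m,n)=(3,4): 4·3+5·4=32≤34, 5·3+3·4=27≤31, objective 39.
The best lattice point is (1,6), giving 41.

41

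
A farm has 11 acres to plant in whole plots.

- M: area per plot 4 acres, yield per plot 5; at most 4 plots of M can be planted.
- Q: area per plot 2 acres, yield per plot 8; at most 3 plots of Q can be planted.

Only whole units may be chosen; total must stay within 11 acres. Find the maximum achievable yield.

Q has the best ratio (8/2); taking only Q gives at most 3×8 = 24 (stopped by the supply cap of 3).
Mixing does better — 1×M and 3×Q: area 10 ≤ 11, yield 1·5 + 3·8 = 29.

29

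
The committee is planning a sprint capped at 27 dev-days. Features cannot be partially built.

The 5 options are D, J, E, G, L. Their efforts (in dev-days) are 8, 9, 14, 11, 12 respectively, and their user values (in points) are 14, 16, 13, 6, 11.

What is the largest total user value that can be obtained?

Allowing fractional choices, the relaxed optimum would be about 39.3, but features are indivisible.
J + E: effort 9 + 14 = 23 ≤ 27, user value 16 + 13 = 29.
J + L: effort 9 + 12 = 21 ≤ 27, user value 16 + 11 = 27.
D + J: effort 8 + 9 = 17 ≤ 27, user value 14 + 16 = 30.
Best is D and J with total user value 30.

30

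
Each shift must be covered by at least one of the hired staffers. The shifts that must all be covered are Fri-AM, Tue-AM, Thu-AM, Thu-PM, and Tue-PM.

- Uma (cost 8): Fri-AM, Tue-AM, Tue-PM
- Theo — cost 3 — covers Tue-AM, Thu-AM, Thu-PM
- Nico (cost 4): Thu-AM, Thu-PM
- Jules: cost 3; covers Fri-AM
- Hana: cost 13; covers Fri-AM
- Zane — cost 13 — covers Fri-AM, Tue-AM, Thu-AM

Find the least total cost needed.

This is a weighted set-cover instance.
The greedy cost-per-new-shift heuristic would pick Theo, Jules, and Uma for 14, but a cheaper cover exists.
Choose Uma and Theo: together they cover Fri-AM, Tue-AM, Thu-AM, Thu-PM, Tue-PM — every shift.
Total cost: 8 + 3 = 11.
No cover costs less than 11.

11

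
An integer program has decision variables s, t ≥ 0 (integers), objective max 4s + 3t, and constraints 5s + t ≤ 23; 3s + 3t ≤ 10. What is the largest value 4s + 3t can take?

Relaxing integrality, the LP optimum is 13.33 at (s,t) = (3.33, 0), which is not an integer point.
(s,t)=(3,0): 5·3+1·0=15≤23, 3·3+3·0=9≤10, objective 12.
(s,t)=(2,1): 5·2+1·1=11≤23, 3·2+3·1=9≤10, objective 11.
Maximum is 12 at (s,t)=(3,0).

12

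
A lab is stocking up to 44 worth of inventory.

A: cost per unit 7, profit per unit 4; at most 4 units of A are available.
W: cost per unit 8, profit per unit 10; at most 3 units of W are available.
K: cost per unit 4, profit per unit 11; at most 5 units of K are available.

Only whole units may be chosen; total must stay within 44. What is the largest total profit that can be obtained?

1×A, 2×W, and 5×K: cost 43 ≤ 44, profit 1·4 + 2·10 + 5·11 = 79.
3×W and 5×K: cost 44 ≤ 44, profit 3·10 + 5·11 = 85.
Best is 85.

85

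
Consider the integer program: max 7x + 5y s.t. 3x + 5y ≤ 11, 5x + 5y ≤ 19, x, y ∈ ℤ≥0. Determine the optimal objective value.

21

The continuous relaxation peaks at (3.67, 0) with value 25.67; rounding to a feasible lattice point costs some objective.
(x,y)=(3,0) is feasible, giving 21.
(x,y)=(2,1) is feasible, giving 19.
(x,y)=(2,0) is feasible, giving 14.
No feasible integer point exceeds 21.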